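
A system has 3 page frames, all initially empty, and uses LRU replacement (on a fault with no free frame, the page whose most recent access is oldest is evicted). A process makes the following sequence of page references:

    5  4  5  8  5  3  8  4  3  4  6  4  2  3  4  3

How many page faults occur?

5 -> miss, frames {5}
4 -> miss, frames {5,4}
5 -> hit
8 -> miss, frames {4,5,8}
5 -> hit
3 -> miss, evict 4, frames {8,5,3}
8 -> hit
4 -> miss, evict 5, frames {3,8,4}
3 -> hit
4 -> hit
6 -> miss, evict 8, frames {3,4,6}
4 -> hit
2 -> miss, evict 3, frames {6,4,2}
3 -> miss, evict 6, frames {4,2,3}
4 -> hit
3 -> hit
Page faults: 8.

8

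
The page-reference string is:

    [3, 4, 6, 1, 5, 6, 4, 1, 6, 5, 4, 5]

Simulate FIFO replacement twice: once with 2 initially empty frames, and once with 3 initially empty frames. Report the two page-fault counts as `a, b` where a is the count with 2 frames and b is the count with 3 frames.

2 frames: F F F F F F F F F F F . → 11 faults.
3 frames: F F F F F . F . F . . . → 7 faults.
7 < 11: adding a frame reduced faults, as is typical.

11, 7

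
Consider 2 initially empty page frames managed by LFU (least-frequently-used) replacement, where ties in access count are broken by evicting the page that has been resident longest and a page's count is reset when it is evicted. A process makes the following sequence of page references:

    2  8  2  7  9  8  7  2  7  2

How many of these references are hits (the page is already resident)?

2: miss, frames [2]
8: miss, frames [2, 8]
2: hit
7: miss, evict 8, frames [2, 7]
9: miss, evict 7, frames [2, 9]
8: miss, evict 9, frames [2, 8]
7: miss, evict 8, frames [2, 7]
2: hit
7: hit
2: hit
Hits: 4.

4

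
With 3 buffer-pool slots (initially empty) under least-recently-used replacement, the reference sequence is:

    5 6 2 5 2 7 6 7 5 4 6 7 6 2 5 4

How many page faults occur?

12

5 → fault, frames [5]
6 → fault, frames [5, 6]
2 → fault, frames [5, 6, 2]
5 → hit
2 → hit
7 → fault, evict 6, frames [5, 2, 7]
6 → fault, evict 5, frames [2, 7, 6]
7 → hit
5 → fault, evict 2, frames [6, 7, 5]
4 → fault, evict 6, frames [7, 5, 4]
6 → fault, evict 7, frames [5, 4, 6]
7 → fault, evict 5, frames [4, 6, 7]
6 → hit
2 → fault, evict 4, frames [7, 6, 2]
5 → fault, evict 7, frames [6, 2, 5]
4 → fault, evict 6, frames [2, 5, 4]
Page faults: 12.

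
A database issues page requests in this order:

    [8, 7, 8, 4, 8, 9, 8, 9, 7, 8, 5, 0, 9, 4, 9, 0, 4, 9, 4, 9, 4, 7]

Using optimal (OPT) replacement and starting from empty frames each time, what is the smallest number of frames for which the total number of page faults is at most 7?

4

f=1: 22 faults
f=2: 12 faults
f=3: 8 faults
f=4: 6 faults
f=5: 6 faults
f=6: 6 faults
Smallest f with faults ≤ 7 is 4.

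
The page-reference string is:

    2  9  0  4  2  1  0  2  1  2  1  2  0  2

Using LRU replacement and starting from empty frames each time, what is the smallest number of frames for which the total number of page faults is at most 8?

3

f=1: 14 faults
f=2: 10 faults
f=3: 7 faults
f=4: 5 faults
f=5: 5 faults
Smallest f with faults ≤ 8 is 3.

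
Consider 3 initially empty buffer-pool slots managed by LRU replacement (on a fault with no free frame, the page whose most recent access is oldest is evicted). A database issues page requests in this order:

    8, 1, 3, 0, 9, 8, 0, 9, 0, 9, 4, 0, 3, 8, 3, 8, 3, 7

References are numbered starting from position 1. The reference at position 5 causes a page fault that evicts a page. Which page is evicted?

pos 1: 8: miss, frames (8)
pos 2: 1: miss, frames (8 1)
pos 3: 3: miss, frames (8 1 3)
pos 4: 0: miss, evict 8, frames (1 3 0)
pos 5: 9: miss, evict 1, frames (3 0 9)
At position 5, page 1 is evicted.

1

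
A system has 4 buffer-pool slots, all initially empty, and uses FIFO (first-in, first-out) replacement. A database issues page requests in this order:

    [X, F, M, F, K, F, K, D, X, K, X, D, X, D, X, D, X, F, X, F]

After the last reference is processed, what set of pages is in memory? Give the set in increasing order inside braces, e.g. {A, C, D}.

X → fault, frames (X)
F → fault, frames (X F)
M → fault, frames (X F M)
F → hit
K → fault, frames (X F M K)
F → hit
K → hit
D → fault, evict X, frames (F M K D)
X → fault, evict F, frames (M K D X)
K → hit
X → hit
D → hit
X → hit
D → hit
X → hit
D → hit
X → hit
F → fault, evict M, frames (K D X F)
X → hit
F → hit

{D, F, K, X}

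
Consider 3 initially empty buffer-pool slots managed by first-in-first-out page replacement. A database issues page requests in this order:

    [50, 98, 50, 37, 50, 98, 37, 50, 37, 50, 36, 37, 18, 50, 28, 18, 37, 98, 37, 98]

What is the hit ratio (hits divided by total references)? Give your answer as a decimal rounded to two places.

50 -> miss, frames (50)
98 -> miss, frames (50 98)
50 -> hit
37 -> miss, frames (50 98 37)
50 -> hit
98 -> hit
37 -> hit
50 -> hit
37 -> hit
50 -> hit
36 -> miss, evict 50, frames (98 37 36)
37 -> hit
18 -> miss, evict 98, frames (37 36 18)
50 -> miss, evict 37, frames (36 18 50)
28 -> miss, evict 36, frames (18 50 28)
18 -> hit
37 -> miss, evict 18, frames (50 28 37)
98 -> miss, evict 50, frames (28 37 98)
37 -> hit
98 -> hit
Hits: 11 of 20 references → 11/20 = 0.5500.

0.55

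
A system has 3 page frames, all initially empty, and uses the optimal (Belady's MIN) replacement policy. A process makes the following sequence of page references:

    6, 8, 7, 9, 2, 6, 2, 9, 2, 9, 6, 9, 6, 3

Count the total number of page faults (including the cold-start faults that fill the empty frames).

6

6 → miss, frames {6}
8 → miss, frames {6,8}
7 → miss, frames {6,8,7}
9 → miss, evict 7, frames {6,8,9}
2 → miss, evict 8, frames {6,9,2}
6 → hit
2 → hit
9 → hit
2 → hit
9 → hit
6 → hit
9 → hit
6 → hit
3 → miss, evict 2, frames {6,9,3}
Page faults: 6.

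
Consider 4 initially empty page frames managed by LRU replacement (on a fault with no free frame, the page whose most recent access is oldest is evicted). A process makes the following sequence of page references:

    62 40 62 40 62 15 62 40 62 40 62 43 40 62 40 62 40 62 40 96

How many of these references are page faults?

5

62 -> fault, frames [62]
40 -> fault, frames [62, 40]
62 -> hit
40 -> hit
62 -> hit
15 -> fault, frames [40, 62, 15]
62 -> hit
40 -> hit
62 -> hit
40 -> hit
62 -> hit
43 -> fault, frames [15, 40, 62, 43]
40 -> hit
62 -> hit
40 -> hit
62 -> hit
40 -> hit
62 -> hit
40 -> hit
96 -> fault, evict 15, frames [43, 62, 40, 96]
Page faults: 5.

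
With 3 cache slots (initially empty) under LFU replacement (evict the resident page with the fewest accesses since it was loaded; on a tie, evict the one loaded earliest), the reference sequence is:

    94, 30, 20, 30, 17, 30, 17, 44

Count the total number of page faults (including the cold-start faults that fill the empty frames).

94: miss, frames [94]
30: miss, frames [94, 30]
20: miss, frames [94, 30, 20]
30: hit
17: miss, evict 94, frames [30, 20, 17]
30: hit
17: hit
44: miss, evict 20, frames [30, 17, 44]
Page faults: 5.

5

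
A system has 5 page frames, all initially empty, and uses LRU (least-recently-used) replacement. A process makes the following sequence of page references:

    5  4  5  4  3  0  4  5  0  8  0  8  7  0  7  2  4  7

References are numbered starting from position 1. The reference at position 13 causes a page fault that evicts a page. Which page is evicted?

3

pos 1: 5: miss, frames (5)
pos 2: 4: miss, frames (5 4)
pos 3: 5: hit
pos 4: 4: hit
pos 5: 3: miss, frames (5 4 3)
pos 6: 0: miss, frames (5 4 3 0)
pos 7: 4: hit
pos 8: 5: hit
pos 9: 0: hit
pos 10: 8: miss, frames (3 4 5 0 8)
pos 11: 0: hit
pos 12: 8: hit
pos 13: 7: miss, evict 3, frames (4 5 0 8 7)
At position 13, page 3 is evicted.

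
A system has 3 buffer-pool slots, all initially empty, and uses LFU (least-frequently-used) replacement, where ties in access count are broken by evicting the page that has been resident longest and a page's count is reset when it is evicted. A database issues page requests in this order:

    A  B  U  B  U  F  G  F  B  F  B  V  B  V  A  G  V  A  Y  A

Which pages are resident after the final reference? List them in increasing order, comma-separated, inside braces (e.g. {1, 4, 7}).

{A, B, V}

A -> miss, frames [A]
B -> miss, frames [A, B]
U -> miss, frames [A, B, U]
B -> hit
U -> hit
F -> miss, evict A, frames [B, U, F]
G -> miss, evict F, frames [B, U, G]
F -> miss, evict G, frames [B, U, F]
B -> hit
F -> hit
B -> hit
V -> miss, evict U, frames [B, F, V]
B -> hit
V -> hit
A -> miss, evict F, frames [B, V, A]
G -> miss, evict A, frames [B, V, G]
V -> hit
A -> miss, evict G, frames [B, V, A]
Y -> miss, evict A, frames [B, V, Y]
A -> miss, evict Y, frames [B, V, A]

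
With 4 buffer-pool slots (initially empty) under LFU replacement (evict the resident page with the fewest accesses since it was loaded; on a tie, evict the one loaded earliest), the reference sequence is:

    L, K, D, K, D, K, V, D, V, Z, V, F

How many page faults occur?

L: fault, frames [L]
K: fault, frames [L, K]
D: fault, frames [L, K, D]
K: hit
D: hit
K: hit
V: fault, frames [L, K, D, V]
D: hit
V: hit
Z: fault, evict L, frames [K, D, V, Z]
V: hit
F: fault, evict Z, frames [K, D, V, F]
Page faults: 6.

6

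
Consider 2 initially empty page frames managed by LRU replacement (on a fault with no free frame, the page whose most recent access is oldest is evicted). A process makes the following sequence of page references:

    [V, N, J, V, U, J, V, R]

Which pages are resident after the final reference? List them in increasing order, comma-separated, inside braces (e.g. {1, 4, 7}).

V: miss, frames (V)
N: miss, frames (V N)
J: miss, evict V, frames (N J)
V: miss, evict N, frames (J V)
U: miss, evict J, frames (V U)
J: miss, evict V, frames (U J)
V: miss, evict U, frames (J V)
R: miss, evict J, frames (V R)

{R, V}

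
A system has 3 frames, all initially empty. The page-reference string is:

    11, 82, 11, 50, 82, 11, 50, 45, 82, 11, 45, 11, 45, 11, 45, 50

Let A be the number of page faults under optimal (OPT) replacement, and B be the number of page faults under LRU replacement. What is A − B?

-2

Under OPT: F F . F . . . F . . . . . . . F → 5 faults.
Under LRU: F F . F . . . F F F . . . . . F → 7 faults.
A − B = 5 − 7 = -2.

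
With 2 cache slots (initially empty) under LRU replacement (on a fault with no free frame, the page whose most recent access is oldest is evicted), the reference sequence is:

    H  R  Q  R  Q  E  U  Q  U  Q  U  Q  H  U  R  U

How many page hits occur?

7

H -> miss, frames (H)
R -> miss, frames (H R)
Q -> miss, evict H, frames (R Q)
R -> hit
Q -> hit
E -> miss, evict R, frames (Q E)
U -> miss, evict Q, frames (E U)
Q -> miss, evict E, frames (U Q)
U -> hit
Q -> hit
U -> hit
Q -> hit
H -> miss, evict U, frames (Q H)
U -> miss, evict Q, frames (H U)
R -> miss, evict H, frames (U R)
U -> hit
Hits: 7.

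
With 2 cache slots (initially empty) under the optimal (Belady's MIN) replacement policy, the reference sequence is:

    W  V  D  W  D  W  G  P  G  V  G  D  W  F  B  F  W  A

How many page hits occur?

6

W -> miss, frames (W)
V -> miss, frames (W V)
D -> miss, evict V, frames (W D)
W -> hit
D -> hit
W -> hit
G -> miss, evict W, frames (D G)
P -> miss, evict D, frames (G P)
G -> hit
V -> miss, evict P, frames (G V)
G -> hit
D -> miss, evict V, frames (G D)
W -> miss, evict D, frames (G W)
F -> miss, evict G, frames (W F)
B -> miss, evict W, frames (F B)
F -> hit
W -> miss, evict B, frames (F W)
A -> miss, evict W, frames (F A)
Hits: 6.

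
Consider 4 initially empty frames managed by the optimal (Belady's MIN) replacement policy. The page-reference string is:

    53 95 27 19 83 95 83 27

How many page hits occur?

3

53: miss, frames {53}
95: miss, frames {53,95}
27: miss, frames {53,95,27}
19: miss, frames {53,95,27,19}
83: miss, evict 19, frames {53,95,27,83}
95: hit
83: hit
27: hit
Hits: 3.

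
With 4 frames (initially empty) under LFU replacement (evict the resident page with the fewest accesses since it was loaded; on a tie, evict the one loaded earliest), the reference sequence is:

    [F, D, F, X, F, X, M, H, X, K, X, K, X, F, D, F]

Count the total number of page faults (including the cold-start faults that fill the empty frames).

7

F → fault, frames (F)
D → fault, frames (F D)
F → hit
X → fault, frames (F D X)
F → hit
X → hit
M → fault, frames (F D X M)
H → fault, evict D, frames (F X M H)
X → hit
K → fault, evict M, frames (F X H K)
X → hit
K → hit
X → hit
F → hit
D → fault, evict H, frames (F X K D)
F → hit
Page faults: 7.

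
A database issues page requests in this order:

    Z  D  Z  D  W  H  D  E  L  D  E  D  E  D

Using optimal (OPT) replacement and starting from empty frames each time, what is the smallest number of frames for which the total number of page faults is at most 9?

2

f=1: 14 faults
f=2: 7 faults
f=3: 6 faults
f=4: 6 faults
f=5: 6 faults
f=6: 6 faults
Smallest f with faults ≤ 9 is 2.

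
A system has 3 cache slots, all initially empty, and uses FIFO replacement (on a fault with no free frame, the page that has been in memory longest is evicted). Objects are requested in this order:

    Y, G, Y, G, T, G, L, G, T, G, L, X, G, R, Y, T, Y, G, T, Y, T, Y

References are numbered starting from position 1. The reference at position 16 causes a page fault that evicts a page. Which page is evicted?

pos 1: Y → fault, frames [Y]
pos 2: G → fault, frames [Y, G]
pos 3: Y → hit
pos 4: G → hit
pos 5: T → fault, frames [Y, G, T]
pos 6: G → hit
pos 7: L → fault, evict Y, frames [G, T, L]
pos 8: G → hit
pos 9: T → hit
pos 10: G → hit
pos 11: L → hit
pos 12: X → fault, evict G, frames [T, L, X]
pos 13: G → fault, evict T, frames [L, X, G]
pos 14: R → fault, evict L, frames [X, G, R]
pos 15: Y → fault, evict X, frames [G, R, Y]
pos 16: T → fault, evict G, frames [R, Y, T]
At position 16, page G is evicted.

G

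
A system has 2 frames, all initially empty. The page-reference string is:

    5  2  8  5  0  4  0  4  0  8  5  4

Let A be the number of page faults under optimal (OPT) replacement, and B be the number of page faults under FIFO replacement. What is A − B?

-2

Under OPT: F F F . F F . . . F F . → 7 faults.
Under FIFO: F F F F F F . . . F F F → 9 faults.
A − B = 7 − 9 = -2.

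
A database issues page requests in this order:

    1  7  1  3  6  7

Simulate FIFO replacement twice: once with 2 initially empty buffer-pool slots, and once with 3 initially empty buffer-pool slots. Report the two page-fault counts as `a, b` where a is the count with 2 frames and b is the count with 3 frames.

5, 4

2 frames: F F . F F F → 5 faults.
3 frames: F F . F F . → 4 faults.
4 < 5: adding a frame reduced faults, as is typical.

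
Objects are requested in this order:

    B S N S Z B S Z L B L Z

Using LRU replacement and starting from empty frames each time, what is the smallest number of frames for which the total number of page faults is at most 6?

f=1: 12 faults
f=2: 10 faults
f=3: 7 faults
f=4: 5 faults
f=5: 5 faults
Smallest f with faults ≤ 6 is 4.

4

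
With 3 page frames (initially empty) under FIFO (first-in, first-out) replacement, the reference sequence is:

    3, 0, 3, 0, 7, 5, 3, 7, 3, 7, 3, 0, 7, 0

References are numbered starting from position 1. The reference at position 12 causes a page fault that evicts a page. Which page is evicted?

pos 1: 3: fault, frames {3}
pos 2: 0: fault, frames {3,0}
pos 3: 3: hit
pos 4: 0: hit
pos 5: 7: fault, frames {3,0,7}
pos 6: 5: fault, evict 3, frames {0,7,5}
pos 7: 3: fault, evict 0, frames {7,5,3}
pos 8: 7: hit
pos 9: 3: hit
pos 10: 7: hit
pos 11: 3: hit
pos 12: 0: fault, evict 7, frames {5,3,0}
At position 12, page 7 is evicted.

7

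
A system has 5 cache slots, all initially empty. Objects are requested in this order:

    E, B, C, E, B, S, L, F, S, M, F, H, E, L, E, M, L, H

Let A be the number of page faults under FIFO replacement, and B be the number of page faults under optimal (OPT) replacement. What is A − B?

1

Under FIFO: F F F . . F F F . F . F F . . . . . → 9 faults.
Under OPT: F F F . . F F F . F . F . . . . . . → 8 faults.
A − B = 9 − 8 = 1.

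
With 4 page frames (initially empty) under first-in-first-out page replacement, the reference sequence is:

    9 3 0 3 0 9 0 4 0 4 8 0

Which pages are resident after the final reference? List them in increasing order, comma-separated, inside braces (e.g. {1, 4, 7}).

9: fault, frames [9]
3: fault, frames [9, 3]
0: fault, frames [9, 3, 0]
3: hit
0: hit
9: hit
0: hit
4: fault, frames [9, 3, 0, 4]
0: hit
4: hit
8: fault, evict 9, frames [3, 0, 4, 8]
0: hit

{0, 3, 4, 8}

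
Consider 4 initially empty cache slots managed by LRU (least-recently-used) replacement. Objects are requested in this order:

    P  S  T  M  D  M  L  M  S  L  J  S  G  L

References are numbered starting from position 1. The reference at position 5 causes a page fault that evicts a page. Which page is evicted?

P

pos 1: P → miss, frames (P)
pos 2: S → miss, frames (P S)
pos 3: T → miss, frames (P S T)
pos 4: M → miss, frames (P S T M)
pos 5: D → miss, evict P, frames (S T M D)
At position 5, page P is evicted.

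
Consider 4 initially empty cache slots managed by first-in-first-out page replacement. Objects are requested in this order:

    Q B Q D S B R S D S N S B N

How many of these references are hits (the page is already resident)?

7

Q → fault, frames [Q]
B → fault, frames [Q, B]
Q → hit
D → fault, frames [Q, B, D]
S → fault, frames [Q, B, D, S]
B → hit
R → fault, evict Q, frames [B, D, S, R]
S → hit
D → hit
S → hit
N → fault, evict B, frames [D, S, R, N]
S → hit
B → fault, evict D, frames [S, R, N, B]
N → hit
Hits: 7.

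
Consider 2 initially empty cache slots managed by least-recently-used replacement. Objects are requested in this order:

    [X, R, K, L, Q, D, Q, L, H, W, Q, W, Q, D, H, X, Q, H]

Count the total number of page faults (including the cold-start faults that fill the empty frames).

X -> fault, frames (X)
R -> fault, frames (X R)
K -> fault, evict X, frames (R K)
L -> fault, evict R, frames (K L)
Q -> fault, evict K, frames (L Q)
D -> fault, evict L, frames (Q D)
Q -> hit
L -> fault, evict D, frames (Q L)
H -> fault, evict Q, frames (L H)
W -> fault, evict L, frames (H W)
Q -> fault, evict H, frames (W Q)
W -> hit
Q -> hit
D -> fault, evict W, frames (Q D)
H -> fault, evict Q, frames (D H)
X -> fault, evict D, frames (H X)
Q -> fault, evict H, frames (X Q)
H -> fault, evict X, frames (Q H)
Page faults: 15.

15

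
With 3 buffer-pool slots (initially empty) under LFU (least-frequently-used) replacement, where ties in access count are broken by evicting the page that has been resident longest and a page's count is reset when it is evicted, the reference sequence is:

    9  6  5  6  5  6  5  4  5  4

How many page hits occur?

6

9 -> fault, frames [9]
6 -> fault, frames [9, 6]
5 -> fault, frames [9, 6, 5]
6 -> hit
5 -> hit
6 -> hit
5 -> hit
4 -> fault, evict 9, frames [6, 5, 4]
5 -> hit
4 -> hit
Hits: 6.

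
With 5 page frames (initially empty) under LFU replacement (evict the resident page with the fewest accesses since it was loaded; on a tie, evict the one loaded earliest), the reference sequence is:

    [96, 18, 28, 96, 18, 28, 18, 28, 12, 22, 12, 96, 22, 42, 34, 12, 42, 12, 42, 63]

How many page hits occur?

8

96: fault, frames (96)
18: fault, frames (96 18)
28: fault, frames (96 18 28)
96: hit
18: hit
28: hit
18: hit
28: hit
12: fault, frames (96 18 28 12)
22: fault, frames (96 18 28 12 22)
12: hit
96: hit
22: hit
42: fault, evict 12, frames (96 18 28 22 42)
34: fault, evict 42, frames (96 18 28 22 34)
12: fault, evict 34, frames (96 18 28 22 12)
42: fault, evict 12, frames (96 18 28 22 42)
12: fault, evict 42, frames (96 18 28 22 12)
42: fault, evict 12, frames (96 18 28 22 42)
63: fault, evict 42, frames (96 18 28 22 63)
Hits: 8.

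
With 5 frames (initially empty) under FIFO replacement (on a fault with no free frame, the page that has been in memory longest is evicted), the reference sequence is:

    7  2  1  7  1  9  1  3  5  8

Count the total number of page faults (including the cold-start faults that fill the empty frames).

7 -> miss, frames {7}
2 -> miss, frames {7,2}
1 -> miss, frames {7,2,1}
7 -> hit
1 -> hit
9 -> miss, frames {7,2,1,9}
1 -> hit
3 -> miss, frames {7,2,1,9,3}
5 -> miss, evict 7, frames {2,1,9,3,5}
8 -> miss, evict 2, frames {1,9,3,5,8}
Page faults: 7.

7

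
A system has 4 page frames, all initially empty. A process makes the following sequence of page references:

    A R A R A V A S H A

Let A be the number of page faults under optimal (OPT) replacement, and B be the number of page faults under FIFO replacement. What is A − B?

Under OPT: F F . . . F . F F . → 5 faults.
Under FIFO: F F . . . F . F F F → 6 faults.
A − B = 5 − 6 = -1.

-1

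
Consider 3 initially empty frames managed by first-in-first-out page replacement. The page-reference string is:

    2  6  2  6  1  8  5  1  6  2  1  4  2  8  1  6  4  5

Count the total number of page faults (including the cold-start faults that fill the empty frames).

12

2 → fault, frames (2)
6 → fault, frames (2 6)
2 → hit
6 → hit
1 → fault, frames (2 6 1)
8 → fault, evict 2, frames (6 1 8)
5 → fault, evict 6, frames (1 8 5)
1 → hit
6 → fault, evict 1, frames (8 5 6)
2 → fault, evict 8, frames (5 6 2)
1 → fault, evict 5, frames (6 2 1)
4 → fault, evict 6, frames (2 1 4)
2 → hit
8 → fault, evict 2, frames (1 4 8)
1 → hit
6 → fault, evict 1, frames (4 8 6)
4 → hit
5 → fault, evict 4, frames (8 6 5)
Page faults: 12.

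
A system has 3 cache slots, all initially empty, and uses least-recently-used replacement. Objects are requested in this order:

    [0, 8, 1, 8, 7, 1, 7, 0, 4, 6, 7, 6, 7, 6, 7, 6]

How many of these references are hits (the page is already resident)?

0 -> miss, frames [0]
8 -> miss, frames [0, 8]
1 -> miss, frames [0, 8, 1]
8 -> hit
7 -> miss, evict 0, frames [1, 8, 7]
1 -> hit
7 -> hit
0 -> miss, evict 8, frames [1, 7, 0]
4 -> miss, evict 1, frames [7, 0, 4]
6 -> miss, evict 7, frames [0, 4, 6]
7 -> miss, evict 0, frames [4, 6, 7]
6 -> hit
7 -> hit
6 -> hit
7 -> hit
6 -> hit
Hits: 8.

8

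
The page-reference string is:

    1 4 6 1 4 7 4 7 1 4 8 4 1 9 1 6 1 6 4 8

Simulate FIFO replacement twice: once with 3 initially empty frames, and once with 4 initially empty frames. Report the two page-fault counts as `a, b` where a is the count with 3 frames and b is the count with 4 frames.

3 frames: F F F . . F . . F F F . . F F F . . F F → 12 faults.
4 frames: F F F . . F . . . . F . F F . F . . F F → 10 faults.
10 < 12: adding a frame reduced faults, as is typical.

12, 10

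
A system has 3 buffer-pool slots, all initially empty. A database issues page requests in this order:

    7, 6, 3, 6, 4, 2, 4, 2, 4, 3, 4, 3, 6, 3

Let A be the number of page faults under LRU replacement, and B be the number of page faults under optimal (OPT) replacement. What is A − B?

Under LRU: F F F . F F . . . F . . F . → 7 faults.
Under OPT: F F F . F F . . . . . . F . → 6 faults.
A − B = 7 − 6 = 1.

1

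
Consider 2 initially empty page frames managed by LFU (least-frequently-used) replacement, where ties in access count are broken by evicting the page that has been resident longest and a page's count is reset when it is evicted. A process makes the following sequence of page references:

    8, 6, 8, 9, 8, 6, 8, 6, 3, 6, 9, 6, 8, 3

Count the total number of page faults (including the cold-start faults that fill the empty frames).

9

8 -> fault, frames [8]
6 -> fault, frames [8, 6]
8 -> hit
9 -> fault, evict 6, frames [8, 9]
8 -> hit
6 -> fault, evict 9, frames [8, 6]
8 -> hit
6 -> hit
3 -> fault, evict 6, frames [8, 3]
6 -> fault, evict 3, frames [8, 6]
9 -> fault, evict 6, frames [8, 9]
6 -> fault, evict 9, frames [8, 6]
8 -> hit
3 -> fault, evict 6, frames [8, 3]
Page faults: 9.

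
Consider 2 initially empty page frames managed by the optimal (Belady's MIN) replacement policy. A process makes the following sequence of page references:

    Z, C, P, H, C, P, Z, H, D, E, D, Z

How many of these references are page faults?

9

Z: fault, frames {Z}
C: fault, frames {Z,C}
P: fault, evict Z, frames {C,P}
H: fault, evict P, frames {C,H}
C: hit
P: fault, evict C, frames {H,P}
Z: fault, evict P, frames {H,Z}
H: hit
D: fault, evict H, frames {Z,D}
E: fault, evict Z, frames {D,E}
D: hit
Z: fault, evict E, frames {D,Z}
Page faults: 9.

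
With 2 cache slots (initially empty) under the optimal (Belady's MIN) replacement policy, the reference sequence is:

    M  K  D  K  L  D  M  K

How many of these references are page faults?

6

M -> miss, frames (M)
K -> miss, frames (M K)
D -> miss, evict M, frames (K D)
K -> hit
L -> miss, evict K, frames (D L)
D -> hit
M -> miss, evict L, frames (D M)
K -> miss, evict M, frames (D K)
Page faults: 6.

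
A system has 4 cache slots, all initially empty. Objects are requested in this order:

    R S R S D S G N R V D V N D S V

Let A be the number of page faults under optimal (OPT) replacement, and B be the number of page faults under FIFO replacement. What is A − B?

Under OPT: F F . . F . F F . F . . . . . . → 6 faults.
Under FIFO: F F . . F . F F F F F . . . F . → 9 faults.
A − B = 6 − 9 = -3.

-3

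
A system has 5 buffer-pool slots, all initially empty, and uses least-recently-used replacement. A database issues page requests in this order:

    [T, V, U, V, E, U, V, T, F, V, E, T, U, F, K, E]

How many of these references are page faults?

T: fault, frames (T)
V: fault, frames (T V)
U: fault, frames (T V U)
V: hit
E: fault, frames (T U V E)
U: hit
V: hit
T: hit
F: fault, frames (E U V T F)
V: hit
E: hit
T: hit
U: hit
F: hit
K: fault, evict V, frames (E T U F K)
E: hit
Page faults: 6.

6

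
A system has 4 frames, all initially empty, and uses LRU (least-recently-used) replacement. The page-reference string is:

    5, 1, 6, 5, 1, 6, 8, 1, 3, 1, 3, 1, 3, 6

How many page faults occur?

5

5 → miss, frames {5}
1 → miss, frames {5,1}
6 → miss, frames {5,1,6}
5 → hit
1 → hit
6 → hit
8 → miss, frames {5,1,6,8}
1 → hit
3 → miss, evict 5, frames {6,8,1,3}
1 → hit
3 → hit
1 → hit
3 → hit
6 → hit
Page faults: 5.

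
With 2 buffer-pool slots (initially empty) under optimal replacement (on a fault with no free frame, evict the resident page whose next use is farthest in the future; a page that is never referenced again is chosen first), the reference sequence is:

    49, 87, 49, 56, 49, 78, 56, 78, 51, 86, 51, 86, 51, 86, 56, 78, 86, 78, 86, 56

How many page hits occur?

11

49 → fault, frames (49)
87 → fault, frames (49 87)
49 → hit
56 → fault, evict 87, frames (49 56)
49 → hit
78 → fault, evict 49, frames (56 78)
56 → hit
78 → hit
51 → fault, evict 78, frames (56 51)
86 → fault, evict 56, frames (51 86)
51 → hit
86 → hit
51 → hit
86 → hit
56 → fault, evict 51, frames (86 56)
78 → fault, evict 56, frames (86 78)
86 → hit
78 → hit
86 → hit
56 → fault, evict 78, frames (86 56)
Hits: 11.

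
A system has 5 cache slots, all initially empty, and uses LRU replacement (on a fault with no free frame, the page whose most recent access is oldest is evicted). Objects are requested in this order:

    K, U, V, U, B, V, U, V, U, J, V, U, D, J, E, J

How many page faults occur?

K → miss, frames {K}
U → miss, frames {K,U}
V → miss, frames {K,U,V}
U → hit
B → miss, frames {K,V,U,B}
V → hit
U → hit
V → hit
U → hit
J → miss, frames {K,B,V,U,J}
V → hit
U → hit
D → miss, evict K, frames {B,J,V,U,D}
J → hit
E → miss, evict B, frames {V,U,D,J,E}
J → hit
Page faults: 7.

7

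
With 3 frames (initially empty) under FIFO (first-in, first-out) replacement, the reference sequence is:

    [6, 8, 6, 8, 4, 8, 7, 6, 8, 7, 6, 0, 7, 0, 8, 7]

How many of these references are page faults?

8

6: miss, frames [6]
8: miss, frames [6, 8]
6: hit
8: hit
4: miss, frames [6, 8, 4]
8: hit
7: miss, evict 6, frames [8, 4, 7]
6: miss, evict 8, frames [4, 7, 6]
8: miss, evict 4, frames [7, 6, 8]
7: hit
6: hit
0: miss, evict 7, frames [6, 8, 0]
7: miss, evict 6, frames [8, 0, 7]
0: hit
8: hit
7: hit
Page faults: 8.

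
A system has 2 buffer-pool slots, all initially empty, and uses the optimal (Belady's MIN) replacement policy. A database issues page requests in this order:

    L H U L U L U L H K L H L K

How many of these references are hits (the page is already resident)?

L -> miss, frames (L)
H -> miss, frames (L H)
U -> miss, evict H, frames (L U)
L -> hit
U -> hit
L -> hit
U -> hit
L -> hit
H -> miss, evict U, frames (L H)
K -> miss, evict H, frames (L K)
L -> hit
H -> miss, evict K, frames (L H)
L -> hit
K -> miss, evict H, frames (L K)
Hits: 7.

7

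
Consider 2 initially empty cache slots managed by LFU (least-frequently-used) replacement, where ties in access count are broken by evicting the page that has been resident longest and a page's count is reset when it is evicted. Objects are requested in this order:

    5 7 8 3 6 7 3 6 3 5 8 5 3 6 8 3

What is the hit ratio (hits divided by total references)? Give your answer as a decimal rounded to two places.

5 → miss, frames [5]
7 → miss, frames [5, 7]
8 → miss, evict 5, frames [7, 8]
3 → miss, evict 7, frames [8, 3]
6 → miss, evict 8, frames [3, 6]
7 → miss, evict 3, frames [6, 7]
3 → miss, evict 6, frames [7, 3]
6 → miss, evict 7, frames [3, 6]
3 → hit
5 → miss, evict 6, frames [3, 5]
8 → miss, evict 5, frames [3, 8]
5 → miss, evict 8, frames [3, 5]
3 → hit
6 → miss, evict 5, frames [3, 6]
8 → miss, evict 6, frames [3, 8]
3 → hit
Hits: 3 of 16 references → 3/16 = 0.1875.

0.19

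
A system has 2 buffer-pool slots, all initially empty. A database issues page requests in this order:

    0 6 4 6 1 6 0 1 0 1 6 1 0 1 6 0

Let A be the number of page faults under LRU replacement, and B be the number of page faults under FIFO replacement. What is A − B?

Under LRU: F F F . F . F F . . F . F . F F → 10 faults.
Under FIFO: F F F . F F F F . . F . F F F F → 12 faults.
A − B = 10 − 12 = -2.

-2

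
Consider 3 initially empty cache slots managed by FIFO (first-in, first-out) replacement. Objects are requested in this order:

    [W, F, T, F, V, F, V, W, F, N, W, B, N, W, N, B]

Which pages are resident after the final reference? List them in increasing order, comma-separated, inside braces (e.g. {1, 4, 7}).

{B, N, W}

W → fault, frames [W]
F → fault, frames [W, F]
T → fault, frames [W, F, T]
F → hit
V → fault, evict W, frames [F, T, V]
F → hit
V → hit
W → fault, evict F, frames [T, V, W]
F → fault, evict T, frames [V, W, F]
N → fault, evict V, frames [W, F, N]
W → hit
B → fault, evict W, frames [F, N, B]
N → hit
W → fault, evict F, frames [N, B, W]
N → hit
B → hit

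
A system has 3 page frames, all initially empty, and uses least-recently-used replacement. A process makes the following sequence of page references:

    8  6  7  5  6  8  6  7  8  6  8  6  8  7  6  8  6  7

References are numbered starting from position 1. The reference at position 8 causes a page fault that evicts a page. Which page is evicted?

pos 1: 8 → miss, frames {8}
pos 2: 6 → miss, frames {8,6}
pos 3: 7 → miss, frames {8,6,7}
pos 4: 5 → miss, evict 8, frames {6,7,5}
pos 5: 6 → hit
pos 6: 8 → miss, evict 7, frames {5,6,8}
pos 7: 6 → hit
pos 8: 7 → miss, evict 5, frames {8,6,7}
At position 8, page 5 is evicted.

5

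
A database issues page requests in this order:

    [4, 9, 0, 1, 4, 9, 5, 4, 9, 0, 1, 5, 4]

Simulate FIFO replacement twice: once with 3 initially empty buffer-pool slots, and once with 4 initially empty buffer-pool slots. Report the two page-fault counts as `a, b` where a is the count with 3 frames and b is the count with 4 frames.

10, 11

3 frames: F F F F F F F . . F F . F → 10 faults.
4 frames: F F F F . . F F F F F F F → 11 faults.
11 > 10: adding a frame increased faults — Belady's anomaly.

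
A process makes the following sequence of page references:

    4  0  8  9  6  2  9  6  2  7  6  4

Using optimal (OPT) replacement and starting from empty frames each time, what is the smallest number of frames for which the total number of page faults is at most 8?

f=1: 12 faults
f=2: 9 faults
f=3: 8 faults
f=4: 7 faults
f=5: 7 faults
f=6: 7 faults
f=7: 7 faults
Smallest f with faults ≤ 8 is 3.

3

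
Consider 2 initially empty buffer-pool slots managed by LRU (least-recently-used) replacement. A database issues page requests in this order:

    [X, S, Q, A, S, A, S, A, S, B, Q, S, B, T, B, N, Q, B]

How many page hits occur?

5

X → fault, frames {X}
S → fault, frames {X,S}
Q → fault, evict X, frames {S,Q}
A → fault, evict S, frames {Q,A}
S → fault, evict Q, frames {A,S}
A → hit
S → hit
A → hit
S → hit
B → fault, evict A, frames {S,B}
Q → fault, evict S, frames {B,Q}
S → fault, evict B, frames {Q,S}
B → fault, evict Q, frames {S,B}
T → fault, evict S, frames {B,T}
B → hit
N → fault, evict T, frames {B,N}
Q → fault, evict B, frames {N,Q}
B → fault, evict N, frames {Q,B}
Hits: 5.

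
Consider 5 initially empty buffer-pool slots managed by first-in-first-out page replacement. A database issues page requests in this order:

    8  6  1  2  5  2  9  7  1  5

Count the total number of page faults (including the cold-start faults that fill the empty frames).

8: miss, frames (8)
6: miss, frames (8 6)
1: miss, frames (8 6 1)
2: miss, frames (8 6 1 2)
5: miss, frames (8 6 1 2 5)
2: hit
9: miss, evict 8, frames (6 1 2 5 9)
7: miss, evict 6, frames (1 2 5 9 7)
1: hit
5: hit
Page faults: 7.

7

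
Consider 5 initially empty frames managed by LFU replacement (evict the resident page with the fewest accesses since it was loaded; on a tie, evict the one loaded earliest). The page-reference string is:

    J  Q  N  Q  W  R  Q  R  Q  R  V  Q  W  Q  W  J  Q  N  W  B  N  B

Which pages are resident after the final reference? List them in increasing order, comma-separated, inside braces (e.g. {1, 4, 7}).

{B, N, Q, R, W}

J: miss, frames (J)
Q: miss, frames (J Q)
N: miss, frames (J Q N)
Q: hit
W: miss, frames (J Q N W)
R: miss, frames (J Q N W R)
Q: hit
R: hit
Q: hit
R: hit
V: miss, evict J, frames (Q N W R V)
Q: hit
W: hit
Q: hit
W: hit
J: miss, evict N, frames (Q W R V J)
Q: hit
N: miss, evict V, frames (Q W R J N)
W: hit
B: miss, evict J, frames (Q W R N B)
N: hit
B: hit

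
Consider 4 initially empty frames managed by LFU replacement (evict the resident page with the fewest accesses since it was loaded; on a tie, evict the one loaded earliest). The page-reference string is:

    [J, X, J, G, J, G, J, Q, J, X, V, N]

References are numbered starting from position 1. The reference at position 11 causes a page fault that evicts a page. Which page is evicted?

Q

pos 1: J: miss, frames (J)
pos 2: X: miss, frames (J X)
pos 3: J: hit
pos 4: G: miss, frames (J X G)
pos 5: J: hit
pos 6: G: hit
pos 7: J: hit
pos 8: Q: miss, frames (J X G Q)
pos 9: J: hit
pos 10: X: hit
pos 11: V: miss, evict Q, frames (J X G V)
At position 11, page Q is evicted.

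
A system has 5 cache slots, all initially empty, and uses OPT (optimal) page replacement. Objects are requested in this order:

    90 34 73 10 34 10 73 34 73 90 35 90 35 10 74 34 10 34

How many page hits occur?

12

90: miss, frames [90]
34: miss, frames [90, 34]
73: miss, frames [90, 34, 73]
10: miss, frames [90, 34, 73, 10]
34: hit
10: hit
73: hit
34: hit
73: hit
90: hit
35: miss, frames [90, 34, 73, 10, 35]
90: hit
35: hit
10: hit
74: miss, evict 35, frames [90, 34, 73, 10, 74]
34: hit
10: hit
34: hit
Hits: 12.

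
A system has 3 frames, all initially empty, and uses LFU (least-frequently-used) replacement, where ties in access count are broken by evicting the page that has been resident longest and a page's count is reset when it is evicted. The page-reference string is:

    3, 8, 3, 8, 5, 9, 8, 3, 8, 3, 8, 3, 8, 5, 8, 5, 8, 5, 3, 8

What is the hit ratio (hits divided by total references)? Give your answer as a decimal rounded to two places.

3: fault, frames [3]
8: fault, frames [3, 8]
3: hit
8: hit
5: fault, frames [3, 8, 5]
9: fault, evict 5, frames [3, 8, 9]
8: hit
3: hit
8: hit
3: hit
8: hit
3: hit
8: hit
5: fault, evict 9, frames [3, 8, 5]
8: hit
5: hit
8: hit
5: hit
3: hit
8: hit
Hits: 15 of 20 references → 15/20 = 0.7500.

0.75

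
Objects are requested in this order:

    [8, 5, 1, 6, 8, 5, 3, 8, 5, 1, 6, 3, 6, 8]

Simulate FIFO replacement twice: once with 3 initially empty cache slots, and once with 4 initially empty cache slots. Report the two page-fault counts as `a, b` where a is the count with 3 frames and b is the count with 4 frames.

10, 11

3 frames: F F F F F F F . . F F . . F → 10 faults.
4 frames: F F F F . . F F F F F F . F → 11 faults.
11 > 10: adding a frame increased faults — Belady's anomaly.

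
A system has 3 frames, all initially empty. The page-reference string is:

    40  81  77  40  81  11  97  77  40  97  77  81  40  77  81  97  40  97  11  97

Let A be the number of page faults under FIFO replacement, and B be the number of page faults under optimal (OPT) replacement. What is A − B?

Under FIFO: F F F . . F F . F . F F . . . F F . F . → 11 faults.
Under OPT: F F F . . F F . . . . F . . . F . . F . → 8 faults.
A − B = 11 − 8 = 3.

3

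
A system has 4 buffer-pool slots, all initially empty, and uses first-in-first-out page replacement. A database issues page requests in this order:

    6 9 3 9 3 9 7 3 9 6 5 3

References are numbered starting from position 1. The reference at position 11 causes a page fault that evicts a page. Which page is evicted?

pos 1: 6 -> miss, frames [6]
pos 2: 9 -> miss, frames [6, 9]
pos 3: 3 -> miss, frames [6, 9, 3]
pos 4: 9 -> hit
pos 5: 3 -> hit
pos 6: 9 -> hit
pos 7: 7 -> miss, frames [6, 9, 3, 7]
pos 8: 3 -> hit
pos 9: 9 -> hit
pos 10: 6 -> hit
pos 11: 5 -> miss, evict 6, frames [9, 3, 7, 5]
At position 11, page 6 is evicted.

6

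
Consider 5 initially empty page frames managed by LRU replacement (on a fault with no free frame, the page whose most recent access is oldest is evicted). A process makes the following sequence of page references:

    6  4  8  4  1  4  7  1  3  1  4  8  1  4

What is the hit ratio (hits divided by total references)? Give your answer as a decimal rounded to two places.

6: fault, frames {6}
4: fault, frames {6,4}
8: fault, frames {6,4,8}
4: hit
1: fault, frames {6,8,4,1}
4: hit
7: fault, frames {6,8,1,4,7}
1: hit
3: fault, evict 6, frames {8,4,7,1,3}
1: hit
4: hit
8: hit
1: hit
4: hit
Hits: 8 of 14 references → 8/14 = 0.5714.

0.57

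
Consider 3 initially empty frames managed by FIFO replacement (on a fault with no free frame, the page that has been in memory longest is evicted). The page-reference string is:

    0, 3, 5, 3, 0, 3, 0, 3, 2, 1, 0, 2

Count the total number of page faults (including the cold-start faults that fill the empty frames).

0: miss, frames {0}
3: miss, frames {0,3}
5: miss, frames {0,3,5}
3: hit
0: hit
3: hit
0: hit
3: hit
2: miss, evict 0, frames {3,5,2}
1: miss, evict 3, frames {5,2,1}
0: miss, evict 5, frames {2,1,0}
2: hit
Page faults: 6.

6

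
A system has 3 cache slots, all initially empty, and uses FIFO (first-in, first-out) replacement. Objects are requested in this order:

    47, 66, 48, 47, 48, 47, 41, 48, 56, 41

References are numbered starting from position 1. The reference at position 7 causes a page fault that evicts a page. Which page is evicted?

pos 1: 47: miss, frames (47)
pos 2: 66: miss, frames (47 66)
pos 3: 48: miss, frames (47 66 48)
pos 4: 47: hit
pos 5: 48: hit
pos 6: 47: hit
pos 7: 41: miss, evict 47, frames (66 48 41)
At position 7, page 47 is evicted.

47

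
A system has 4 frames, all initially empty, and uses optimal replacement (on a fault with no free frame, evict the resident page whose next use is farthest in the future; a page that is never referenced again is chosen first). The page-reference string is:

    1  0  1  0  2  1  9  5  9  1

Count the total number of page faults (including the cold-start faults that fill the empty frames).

1 -> fault, frames {1}
0 -> fault, frames {1,0}
1 -> hit
0 -> hit
2 -> fault, frames {1,0,2}
1 -> hit
9 -> fault, frames {1,0,2,9}
5 -> fault, evict 2, frames {1,0,9,5}
9 -> hit
1 -> hit
Page faults: 5.

5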